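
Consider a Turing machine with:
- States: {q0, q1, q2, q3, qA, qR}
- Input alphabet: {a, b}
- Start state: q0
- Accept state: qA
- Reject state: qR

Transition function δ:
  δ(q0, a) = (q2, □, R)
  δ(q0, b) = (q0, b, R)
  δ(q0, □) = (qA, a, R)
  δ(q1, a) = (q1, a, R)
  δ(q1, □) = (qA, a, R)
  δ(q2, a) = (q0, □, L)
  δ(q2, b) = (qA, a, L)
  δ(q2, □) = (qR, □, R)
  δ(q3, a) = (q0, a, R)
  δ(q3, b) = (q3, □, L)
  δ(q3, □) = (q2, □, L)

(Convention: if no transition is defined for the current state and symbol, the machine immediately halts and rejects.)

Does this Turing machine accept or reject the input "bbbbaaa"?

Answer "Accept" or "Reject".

Execution trace:
Initial: [q0]bbbbaaa
Step 1: δ(q0, b) = (q0, b, R) → b[q0]bbbaaa
Step 2: δ(q0, b) = (q0, b, R) → bb[q0]bbaaa
Step 3: δ(q0, b) = (q0, b, R) → bbb[q0]baaa
Step 4: δ(q0, b) = (q0, b, R) → bbbb[q0]aaa
Step 5: δ(q0, a) = (q2, □, R) → bbbb□[q2]aa
Step 6: δ(q2, a) = (q0, □, L) → bbbb[q0]□□a
Step 7: δ(q0, □) = (qA, a, R) → bbbba[qA]□a

The machine reaches the accept state qA and halts.

Answer: Accept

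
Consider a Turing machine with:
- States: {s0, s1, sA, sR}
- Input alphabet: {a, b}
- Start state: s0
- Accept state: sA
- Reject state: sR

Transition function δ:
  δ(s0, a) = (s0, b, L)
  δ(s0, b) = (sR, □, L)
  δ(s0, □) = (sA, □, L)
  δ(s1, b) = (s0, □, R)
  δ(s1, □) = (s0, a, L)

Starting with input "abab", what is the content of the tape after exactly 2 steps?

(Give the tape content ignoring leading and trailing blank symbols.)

Execution trace:
Initial: [s0]abab
Step 1: δ(s0, a) = (s0, b, L) → [s0]□bbab
Step 2: δ(s0, □) = (sA, □, L) → [sA]□□bbab

The machine reaches the accept state sA and halts.

After 2 steps, the tape (ignoring leading/trailing blanks) is: bbab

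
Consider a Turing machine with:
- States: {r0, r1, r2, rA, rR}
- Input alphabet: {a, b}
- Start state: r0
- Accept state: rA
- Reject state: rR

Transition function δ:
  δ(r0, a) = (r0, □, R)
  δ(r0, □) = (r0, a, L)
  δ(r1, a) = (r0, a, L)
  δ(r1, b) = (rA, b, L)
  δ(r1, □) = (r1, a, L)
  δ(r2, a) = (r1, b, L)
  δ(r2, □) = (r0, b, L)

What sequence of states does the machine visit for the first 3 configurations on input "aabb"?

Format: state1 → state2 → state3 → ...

Execution trace:
Initial: [r0]aabb
Step 1: δ(r0, a) = (r0, □, R) → □[r0]abb
Step 2: δ(r0, a) = (r0, □, R) → □□[r0]bb

No transition is defined for δ(r0, b). By convention the machine halts and rejects.

State sequence: r0 → r0 → r0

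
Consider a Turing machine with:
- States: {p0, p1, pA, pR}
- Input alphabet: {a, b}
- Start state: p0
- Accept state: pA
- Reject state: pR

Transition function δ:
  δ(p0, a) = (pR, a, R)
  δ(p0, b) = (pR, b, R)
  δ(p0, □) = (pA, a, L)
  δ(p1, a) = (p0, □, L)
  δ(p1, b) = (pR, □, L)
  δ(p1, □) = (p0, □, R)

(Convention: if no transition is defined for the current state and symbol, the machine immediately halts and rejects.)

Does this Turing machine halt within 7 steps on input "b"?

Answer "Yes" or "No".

Execution trace:
Initial: [p0]b
Step 1: δ(p0, b) = (pR, b, R) → b[pR]□

The machine reaches the reject state pR and halts.
The machine halted after 1 step (within the 7-step bound).

Answer: Yes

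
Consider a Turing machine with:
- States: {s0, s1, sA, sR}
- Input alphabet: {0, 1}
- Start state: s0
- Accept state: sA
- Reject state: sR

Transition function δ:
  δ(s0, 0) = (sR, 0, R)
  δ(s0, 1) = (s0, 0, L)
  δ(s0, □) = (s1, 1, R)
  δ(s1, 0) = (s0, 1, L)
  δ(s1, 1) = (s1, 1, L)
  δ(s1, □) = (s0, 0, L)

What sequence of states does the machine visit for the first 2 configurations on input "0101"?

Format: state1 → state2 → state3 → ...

Execution trace:
Initial: [s0]0101
Step 1: δ(s0, 0) = (sR, 0, R) → 0[sR]101

The machine reaches the reject state sR and halts.

State sequence: s0 → sR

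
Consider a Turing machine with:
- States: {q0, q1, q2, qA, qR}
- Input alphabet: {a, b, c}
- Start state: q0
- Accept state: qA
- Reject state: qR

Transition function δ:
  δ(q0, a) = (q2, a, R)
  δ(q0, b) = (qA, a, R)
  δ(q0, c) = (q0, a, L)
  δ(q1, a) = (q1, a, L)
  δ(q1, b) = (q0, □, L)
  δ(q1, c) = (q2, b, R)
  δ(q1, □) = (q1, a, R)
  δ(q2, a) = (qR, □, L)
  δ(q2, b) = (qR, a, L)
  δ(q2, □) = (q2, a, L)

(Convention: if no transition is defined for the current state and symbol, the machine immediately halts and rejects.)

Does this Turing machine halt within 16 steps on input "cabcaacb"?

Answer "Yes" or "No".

Execution trace:
Initial: [q0]cabcaacb
Step 1: δ(q0, c) = (q0, a, L) → [q0]□aabcaacb

No transition is defined for δ(q0, □). By convention the machine halts and rejects.
The machine halted after 1 step (within the 16-step bound).

Answer: Yes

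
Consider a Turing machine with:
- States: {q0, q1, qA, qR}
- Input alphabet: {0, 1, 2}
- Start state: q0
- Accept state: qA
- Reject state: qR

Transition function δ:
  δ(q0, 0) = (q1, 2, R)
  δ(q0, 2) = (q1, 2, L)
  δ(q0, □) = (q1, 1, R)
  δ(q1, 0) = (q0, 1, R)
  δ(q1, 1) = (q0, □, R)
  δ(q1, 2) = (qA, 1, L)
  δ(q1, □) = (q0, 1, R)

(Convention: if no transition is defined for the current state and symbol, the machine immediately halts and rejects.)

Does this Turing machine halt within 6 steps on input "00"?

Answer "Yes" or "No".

Execution trace:
Initial: [q0]00
Step 1: δ(q0, 0) = (q1, 2, R) → 2[q1]0
Step 2: δ(q1, 0) = (q0, 1, R) → 21[q0]□
Step 3: δ(q0, □) = (q1, 1, R) → 211[q1]□
Step 4: δ(q1, □) = (q0, 1, R) → 2111[q0]□
Step 5: δ(q0, □) = (q1, 1, R) → 21111[q1]□
Step 6: δ(q1, □) = (q0, 1, R) → 211111[q0]□

The machine has not reached a halting state after 6 steps.
The machine did not halt within the 6-step bound.

Answer: No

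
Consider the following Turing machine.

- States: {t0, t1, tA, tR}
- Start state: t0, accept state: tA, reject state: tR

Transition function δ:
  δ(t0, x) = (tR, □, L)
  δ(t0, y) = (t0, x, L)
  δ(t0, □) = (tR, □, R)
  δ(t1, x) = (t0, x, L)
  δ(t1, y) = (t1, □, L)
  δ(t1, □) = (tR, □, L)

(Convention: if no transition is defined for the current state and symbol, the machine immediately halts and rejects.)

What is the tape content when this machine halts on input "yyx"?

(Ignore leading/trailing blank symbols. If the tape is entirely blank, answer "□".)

Execution trace:
Initial: [t0]yyx
Step 1: δ(t0, y) = (t0, x, L) → [t0]□xyx
Step 2: δ(t0, □) = (tR, □, R) → □[tR]xyx

The machine reaches the reject state tR and halts.

Final tape (ignoring leading/trailing blanks): xyx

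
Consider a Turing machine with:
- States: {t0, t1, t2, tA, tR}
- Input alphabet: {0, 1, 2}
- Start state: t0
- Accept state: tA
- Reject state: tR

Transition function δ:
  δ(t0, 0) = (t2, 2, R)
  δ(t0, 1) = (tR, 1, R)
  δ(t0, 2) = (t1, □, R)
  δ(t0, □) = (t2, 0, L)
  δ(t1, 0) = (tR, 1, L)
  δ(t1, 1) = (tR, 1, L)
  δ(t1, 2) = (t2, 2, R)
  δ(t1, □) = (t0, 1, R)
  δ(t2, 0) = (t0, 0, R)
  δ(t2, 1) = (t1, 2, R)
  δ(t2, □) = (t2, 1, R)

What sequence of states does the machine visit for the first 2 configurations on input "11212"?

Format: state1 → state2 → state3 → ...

Execution trace:
Initial: [t0]11212
Step 1: δ(t0, 1) = (tR, 1, R) → 1[tR]1212

The machine reaches the reject state tR and halts.

State sequence: t0 → tR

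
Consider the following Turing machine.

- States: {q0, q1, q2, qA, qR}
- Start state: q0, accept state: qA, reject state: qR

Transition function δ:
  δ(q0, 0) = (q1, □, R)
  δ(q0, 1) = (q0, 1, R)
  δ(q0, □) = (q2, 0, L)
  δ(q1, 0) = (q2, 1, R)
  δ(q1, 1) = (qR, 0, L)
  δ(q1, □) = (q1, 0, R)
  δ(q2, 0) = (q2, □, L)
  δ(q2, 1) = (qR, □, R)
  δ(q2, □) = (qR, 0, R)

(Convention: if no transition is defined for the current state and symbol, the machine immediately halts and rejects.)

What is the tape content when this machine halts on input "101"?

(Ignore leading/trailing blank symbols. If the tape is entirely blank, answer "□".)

Execution trace:
Initial: [q0]101
Step 1: δ(q0, 1) = (q0, 1, R) → 1[q0]01
Step 2: δ(q0, 0) = (q1, □, R) → 1□[q1]1
Step 3: δ(q1, 1) = (qR, 0, L) → 1[qR]□0

The machine reaches the reject state qR and halts.

Final tape (ignoring leading/trailing blanks): 1□0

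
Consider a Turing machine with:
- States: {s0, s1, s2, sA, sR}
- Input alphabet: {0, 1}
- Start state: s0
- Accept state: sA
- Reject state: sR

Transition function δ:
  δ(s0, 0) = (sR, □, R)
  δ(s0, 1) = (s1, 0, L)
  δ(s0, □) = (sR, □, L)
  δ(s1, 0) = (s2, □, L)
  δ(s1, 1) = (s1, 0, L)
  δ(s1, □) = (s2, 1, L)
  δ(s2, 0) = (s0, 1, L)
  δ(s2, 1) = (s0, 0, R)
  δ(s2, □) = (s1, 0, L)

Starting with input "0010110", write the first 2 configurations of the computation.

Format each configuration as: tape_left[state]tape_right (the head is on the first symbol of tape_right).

Transitions applied:
Step 1: δ(s0, 0) = (sR, □, R)

The first 2 configurations are:
[s0]0010110 ⊢ □[sR]010110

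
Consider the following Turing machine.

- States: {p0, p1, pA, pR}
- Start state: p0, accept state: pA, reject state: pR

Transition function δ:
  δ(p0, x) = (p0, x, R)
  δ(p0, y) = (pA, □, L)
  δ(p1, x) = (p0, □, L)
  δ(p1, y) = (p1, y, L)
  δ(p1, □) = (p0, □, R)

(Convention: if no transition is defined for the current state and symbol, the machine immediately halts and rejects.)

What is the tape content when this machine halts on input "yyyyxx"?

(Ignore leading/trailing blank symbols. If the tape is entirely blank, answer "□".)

Execution trace:
Initial: [p0]yyyyxx
Step 1: δ(p0, y) = (pA, □, L) → [pA]□□yyyxx

The machine reaches the accept state pA and halts.

Final tape (ignoring leading/trailing blanks): yyyxx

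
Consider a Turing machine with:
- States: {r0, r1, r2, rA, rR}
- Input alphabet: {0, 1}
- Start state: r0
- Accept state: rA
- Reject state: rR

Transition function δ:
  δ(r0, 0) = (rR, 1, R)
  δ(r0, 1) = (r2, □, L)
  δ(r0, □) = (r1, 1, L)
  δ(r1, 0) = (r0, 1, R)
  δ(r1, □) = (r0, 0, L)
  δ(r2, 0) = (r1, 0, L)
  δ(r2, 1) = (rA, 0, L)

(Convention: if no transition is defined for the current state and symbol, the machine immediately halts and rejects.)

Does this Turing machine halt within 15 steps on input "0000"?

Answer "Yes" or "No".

Execution trace:
Initial: [r0]0000
Step 1: δ(r0, 0) = (rR, 1, R) → 1[rR]000

The machine reaches the reject state rR and halts.
The machine halted after 1 step (within the 15-step bound).

Answer: Yes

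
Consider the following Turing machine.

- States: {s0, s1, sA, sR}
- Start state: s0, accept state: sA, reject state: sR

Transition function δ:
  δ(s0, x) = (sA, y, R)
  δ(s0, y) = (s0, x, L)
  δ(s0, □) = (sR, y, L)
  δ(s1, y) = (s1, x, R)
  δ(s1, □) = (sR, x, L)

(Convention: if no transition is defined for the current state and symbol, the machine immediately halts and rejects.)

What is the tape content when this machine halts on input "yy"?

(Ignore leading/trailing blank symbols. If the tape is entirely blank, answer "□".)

Execution trace:
Initial: [s0]yy
Step 1: δ(s0, y) = (s0, x, L) → [s0]□xy
Step 2: δ(s0, □) = (sR, y, L) → [sR]□yxy

The machine reaches the reject state sR and halts.

Final tape (ignoring leading/trailing blanks): yxy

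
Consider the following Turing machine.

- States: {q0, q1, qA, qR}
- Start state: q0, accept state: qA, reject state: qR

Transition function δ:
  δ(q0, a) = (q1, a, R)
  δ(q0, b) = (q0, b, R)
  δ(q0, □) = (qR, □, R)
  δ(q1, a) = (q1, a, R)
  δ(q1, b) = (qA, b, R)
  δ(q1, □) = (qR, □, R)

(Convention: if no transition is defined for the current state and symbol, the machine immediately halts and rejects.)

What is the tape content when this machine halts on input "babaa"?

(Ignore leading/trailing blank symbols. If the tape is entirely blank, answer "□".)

Execution trace:
Initial: [q0]babaa
Step 1: δ(q0, b) = (q0, b, R) → b[q0]abaa
Step 2: δ(q0, a) = (q1, a, R) → ba[q1]baa
Step 3: δ(q1, b) = (qA, b, R) → bab[qA]aa

The machine reaches the accept state qA and halts.

Final tape (ignoring leading/trailing blanks): babaa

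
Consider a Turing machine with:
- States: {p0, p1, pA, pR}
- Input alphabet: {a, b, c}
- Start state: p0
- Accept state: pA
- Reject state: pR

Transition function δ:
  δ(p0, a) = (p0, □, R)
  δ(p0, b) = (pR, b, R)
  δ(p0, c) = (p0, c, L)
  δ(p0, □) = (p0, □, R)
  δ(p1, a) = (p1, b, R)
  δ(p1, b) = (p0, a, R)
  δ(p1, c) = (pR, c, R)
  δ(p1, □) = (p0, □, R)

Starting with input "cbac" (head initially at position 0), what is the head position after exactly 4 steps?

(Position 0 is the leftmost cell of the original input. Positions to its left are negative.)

Execution trace (head position shown):
Step 0: [p0]cbac  (head at position 0)
Step 1: move left → [p0]□cbac  (head at position -1)
Step 2: move right → □[p0]cbac  (head at position 0)
Step 3: move left → [p0]□cbac  (head at position -1)
Step 4: move right → □[p0]cbac  (head at position 0)

After 4 steps, the head is at position 0.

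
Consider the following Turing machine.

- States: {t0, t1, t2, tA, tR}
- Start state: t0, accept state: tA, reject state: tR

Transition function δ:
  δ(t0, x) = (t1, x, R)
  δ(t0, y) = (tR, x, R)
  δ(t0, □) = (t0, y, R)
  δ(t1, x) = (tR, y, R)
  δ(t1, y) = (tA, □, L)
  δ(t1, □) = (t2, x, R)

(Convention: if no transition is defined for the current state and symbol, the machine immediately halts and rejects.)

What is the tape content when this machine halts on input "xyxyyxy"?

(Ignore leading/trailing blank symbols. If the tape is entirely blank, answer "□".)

Execution trace:
Initial: [t0]xyxyyxy
Step 1: δ(t0, x) = (t1, x, R) → x[t1]yxyyxy
Step 2: δ(t1, y) = (tA, □, L) → [tA]x□xyyxy

The machine reaches the accept state tA and halts.

Final tape (ignoring leading/trailing blanks): x□xyyxy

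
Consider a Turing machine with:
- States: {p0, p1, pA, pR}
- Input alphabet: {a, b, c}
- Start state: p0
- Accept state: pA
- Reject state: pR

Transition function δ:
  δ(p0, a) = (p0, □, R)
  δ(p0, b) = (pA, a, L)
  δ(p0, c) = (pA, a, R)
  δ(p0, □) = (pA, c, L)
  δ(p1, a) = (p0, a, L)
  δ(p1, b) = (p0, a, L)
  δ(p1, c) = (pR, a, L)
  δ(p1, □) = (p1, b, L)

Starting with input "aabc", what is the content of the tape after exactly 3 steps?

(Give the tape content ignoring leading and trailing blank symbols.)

Execution trace:
Initial: [p0]aabc
Step 1: δ(p0, a) = (p0, □, R) → □[p0]abc
Step 2: δ(p0, a) = (p0, □, R) → □□[p0]bc
Step 3: δ(p0, b) = (pA, a, L) → □[pA]□ac

The machine reaches the accept state pA and halts.

After 3 steps, the tape (ignoring leading/trailing blanks) is: ac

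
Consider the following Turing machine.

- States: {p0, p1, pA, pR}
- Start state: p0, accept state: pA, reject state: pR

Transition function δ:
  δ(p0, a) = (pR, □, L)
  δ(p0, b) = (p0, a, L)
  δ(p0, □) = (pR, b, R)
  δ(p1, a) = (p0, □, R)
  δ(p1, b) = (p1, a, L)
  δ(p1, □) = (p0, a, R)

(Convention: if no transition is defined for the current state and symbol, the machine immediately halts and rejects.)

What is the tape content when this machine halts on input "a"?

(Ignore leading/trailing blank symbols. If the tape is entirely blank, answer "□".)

Execution trace:
Initial: [p0]a
Step 1: δ(p0, a) = (pR, □, L) → [pR]□□

The machine reaches the reject state pR and halts.

Final tape (ignoring leading/trailing blanks): □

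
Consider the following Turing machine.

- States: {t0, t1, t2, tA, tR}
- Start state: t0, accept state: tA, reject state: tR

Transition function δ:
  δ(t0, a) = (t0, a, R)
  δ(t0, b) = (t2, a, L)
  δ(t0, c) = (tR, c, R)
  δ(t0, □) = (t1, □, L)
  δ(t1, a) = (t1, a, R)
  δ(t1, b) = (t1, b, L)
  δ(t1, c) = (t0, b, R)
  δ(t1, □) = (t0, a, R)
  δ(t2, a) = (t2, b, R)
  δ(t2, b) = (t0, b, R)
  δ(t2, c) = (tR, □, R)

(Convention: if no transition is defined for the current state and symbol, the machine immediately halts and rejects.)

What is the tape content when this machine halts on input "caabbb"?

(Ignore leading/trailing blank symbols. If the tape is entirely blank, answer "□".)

Execution trace:
Initial: [t0]caabbb
Step 1: δ(t0, c) = (tR, c, R) → c[tR]aabbb

The machine reaches the reject state tR and halts.

Final tape (ignoring leading/trailing blanks): caabbb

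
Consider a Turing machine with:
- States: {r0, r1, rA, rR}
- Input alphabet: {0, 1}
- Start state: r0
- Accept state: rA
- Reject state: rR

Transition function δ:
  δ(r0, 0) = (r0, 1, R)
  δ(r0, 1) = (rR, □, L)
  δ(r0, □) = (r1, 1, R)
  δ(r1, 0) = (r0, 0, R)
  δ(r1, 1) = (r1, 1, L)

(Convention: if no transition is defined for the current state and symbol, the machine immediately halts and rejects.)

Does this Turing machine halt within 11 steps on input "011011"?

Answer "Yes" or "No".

Execution trace:
Initial: [r0]011011
Step 1: δ(r0, 0) = (r0, 1, R) → 1[r0]11011
Step 2: δ(r0, 1) = (rR, □, L) → [rR]1□1011

The machine reaches the reject state rR and halts.
The machine halted after 2 steps (within the 11-step bound).

Answer: Yes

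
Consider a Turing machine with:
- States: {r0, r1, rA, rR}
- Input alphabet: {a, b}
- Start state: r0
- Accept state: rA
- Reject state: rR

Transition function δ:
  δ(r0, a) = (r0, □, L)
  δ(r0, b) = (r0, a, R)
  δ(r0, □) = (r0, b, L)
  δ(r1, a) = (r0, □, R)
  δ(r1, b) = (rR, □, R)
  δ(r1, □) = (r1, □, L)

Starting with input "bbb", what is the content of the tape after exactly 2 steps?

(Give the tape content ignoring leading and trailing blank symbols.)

Execution trace:
Initial: [r0]bbb
Step 1: δ(r0, b) = (r0, a, R) → a[r0]bb
Step 2: δ(r0, b) = (r0, a, R) → aa[r0]b

After 2 steps, the tape (ignoring leading/trailing blanks) is: aab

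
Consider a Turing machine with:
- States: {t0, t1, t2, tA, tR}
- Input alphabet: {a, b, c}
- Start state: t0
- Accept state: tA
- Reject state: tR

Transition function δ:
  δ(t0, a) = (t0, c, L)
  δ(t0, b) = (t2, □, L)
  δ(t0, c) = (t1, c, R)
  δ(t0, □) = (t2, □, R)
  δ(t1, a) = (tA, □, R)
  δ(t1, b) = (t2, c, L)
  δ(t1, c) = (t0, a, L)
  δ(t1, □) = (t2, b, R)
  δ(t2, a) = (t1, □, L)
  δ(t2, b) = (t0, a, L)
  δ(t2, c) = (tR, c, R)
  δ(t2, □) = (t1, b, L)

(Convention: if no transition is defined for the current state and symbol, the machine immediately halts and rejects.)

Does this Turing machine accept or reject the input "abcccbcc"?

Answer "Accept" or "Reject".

Execution trace:
Initial: [t0]abcccbcc
Step 1: δ(t0, a) = (t0, c, L) → [t0]□cbcccbcc
Step 2: δ(t0, □) = (t2, □, R) → □[t2]cbcccbcc
Step 3: δ(t2, c) = (tR, c, R) → □c[tR]bcccbcc

The machine reaches the reject state tR and halts.

Answer: Reject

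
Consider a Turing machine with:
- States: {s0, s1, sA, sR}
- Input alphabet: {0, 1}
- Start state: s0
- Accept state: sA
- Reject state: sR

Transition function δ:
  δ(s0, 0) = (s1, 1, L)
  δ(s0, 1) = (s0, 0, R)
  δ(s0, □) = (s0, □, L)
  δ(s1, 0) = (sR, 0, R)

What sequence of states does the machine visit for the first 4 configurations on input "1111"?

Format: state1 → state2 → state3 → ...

Execution trace:
Initial: [s0]1111
Step 1: δ(s0, 1) = (s0, 0, R) → 0[s0]111
Step 2: δ(s0, 1) = (s0, 0, R) → 00[s0]11
Step 3: δ(s0, 1) = (s0, 0, R) → 000[s0]1

State sequence: s0 → s0 → s0 → s0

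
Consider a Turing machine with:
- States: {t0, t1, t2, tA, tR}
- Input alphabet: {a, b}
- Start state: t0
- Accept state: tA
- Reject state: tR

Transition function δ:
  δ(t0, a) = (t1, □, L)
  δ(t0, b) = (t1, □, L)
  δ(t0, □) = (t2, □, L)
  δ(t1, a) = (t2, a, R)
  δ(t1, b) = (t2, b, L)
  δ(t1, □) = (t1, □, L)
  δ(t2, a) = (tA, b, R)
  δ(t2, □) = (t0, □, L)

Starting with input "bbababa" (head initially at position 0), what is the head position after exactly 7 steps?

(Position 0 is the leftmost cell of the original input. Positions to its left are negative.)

Execution trace (head position shown):
Step 0: [t0]bbababa  (head at position 0)
Step 1: move left → [t1]□□bababa  (head at position -1)
Step 2: move left → [t1]□□□bababa  (head at position -2)
Step 3: move left → [t1]□□□□bababa  (head at position -3)
Step 4: move left → [t1]□□□□□bababa  (head at position -4)
Step 5: move left → [t1]□□□□□□bababa  (head at position -5)
Step 6: move left → [t1]□□□□□□□bababa  (head at position -6)
Step 7: move left → [t1]□□□□□□□□bababa  (head at position -7)

After 7 steps, the head is at position -7.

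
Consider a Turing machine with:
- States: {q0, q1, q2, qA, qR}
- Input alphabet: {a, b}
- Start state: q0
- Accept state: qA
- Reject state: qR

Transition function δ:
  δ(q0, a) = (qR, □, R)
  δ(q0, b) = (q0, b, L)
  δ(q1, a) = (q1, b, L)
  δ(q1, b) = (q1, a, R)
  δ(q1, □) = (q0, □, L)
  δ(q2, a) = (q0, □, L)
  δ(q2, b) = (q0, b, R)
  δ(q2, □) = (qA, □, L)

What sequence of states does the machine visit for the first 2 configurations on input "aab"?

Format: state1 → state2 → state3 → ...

Execution trace:
Initial: [q0]aab
Step 1: δ(q0, a) = (qR, □, R) → □[qR]ab

The machine reaches the reject state qR and halts.

State sequence: q0 → qR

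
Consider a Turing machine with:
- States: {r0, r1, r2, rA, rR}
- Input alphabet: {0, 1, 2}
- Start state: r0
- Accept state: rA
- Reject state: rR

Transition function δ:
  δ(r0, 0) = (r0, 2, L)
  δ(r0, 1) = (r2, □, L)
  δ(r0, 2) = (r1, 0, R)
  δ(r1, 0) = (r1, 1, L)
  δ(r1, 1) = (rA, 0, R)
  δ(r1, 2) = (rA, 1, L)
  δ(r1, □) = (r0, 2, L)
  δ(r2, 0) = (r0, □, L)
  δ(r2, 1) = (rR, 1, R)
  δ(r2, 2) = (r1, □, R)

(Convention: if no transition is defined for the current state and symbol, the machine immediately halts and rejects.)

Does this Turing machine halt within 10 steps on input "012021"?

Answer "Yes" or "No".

Execution trace:
Initial: [r0]012021
Step 1: δ(r0, 0) = (r0, 2, L) → [r0]□212021

No transition is defined for δ(r0, □). By convention the machine halts and rejects.
The machine halted after 1 step (within the 10-step bound).

Answer: Yes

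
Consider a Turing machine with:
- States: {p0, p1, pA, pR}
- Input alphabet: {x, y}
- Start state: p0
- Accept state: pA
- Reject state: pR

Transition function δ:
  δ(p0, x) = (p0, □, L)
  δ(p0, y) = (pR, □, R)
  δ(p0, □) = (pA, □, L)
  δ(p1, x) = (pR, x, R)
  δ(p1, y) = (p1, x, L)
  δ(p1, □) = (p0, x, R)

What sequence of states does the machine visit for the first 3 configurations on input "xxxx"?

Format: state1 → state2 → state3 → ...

Execution trace:
Initial: [p0]xxxx
Step 1: δ(p0, x) = (p0, □, L) → [p0]□□xxx
Step 2: δ(p0, □) = (pA, □, L) → [pA]□□□xxx

The machine reaches the accept state pA and halts.

State sequence: p0 → p0 → pA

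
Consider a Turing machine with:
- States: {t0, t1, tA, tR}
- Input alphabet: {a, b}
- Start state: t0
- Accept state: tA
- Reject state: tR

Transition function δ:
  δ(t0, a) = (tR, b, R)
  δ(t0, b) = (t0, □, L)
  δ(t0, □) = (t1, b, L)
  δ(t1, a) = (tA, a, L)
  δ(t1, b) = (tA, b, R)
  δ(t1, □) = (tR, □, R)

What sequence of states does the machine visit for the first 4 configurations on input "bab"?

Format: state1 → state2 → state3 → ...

Execution trace:
Initial: [t0]bab
Step 1: δ(t0, b) = (t0, □, L) → [t0]□□ab
Step 2: δ(t0, □) = (t1, b, L) → [t1]□b□ab
Step 3: δ(t1, □) = (tR, □, R) → □[tR]b□ab

The machine reaches the reject state tR and halts.

State sequence: t0 → t0 → t1 → tR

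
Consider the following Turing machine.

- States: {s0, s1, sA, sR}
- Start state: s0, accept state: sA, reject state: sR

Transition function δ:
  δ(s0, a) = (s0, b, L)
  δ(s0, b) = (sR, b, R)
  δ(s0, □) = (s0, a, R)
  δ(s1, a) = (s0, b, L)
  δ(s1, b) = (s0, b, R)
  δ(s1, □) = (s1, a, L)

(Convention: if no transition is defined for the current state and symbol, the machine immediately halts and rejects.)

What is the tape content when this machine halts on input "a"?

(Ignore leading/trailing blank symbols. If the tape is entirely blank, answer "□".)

Execution trace:
Initial: [s0]a
Step 1: δ(s0, a) = (s0, b, L) → [s0]□b
Step 2: δ(s0, □) = (s0, a, R) → a[s0]b
Step 3: δ(s0, b) = (sR, b, R) → ab[sR]□

The machine reaches the reject state sR and halts.

Final tape (ignoring leading/trailing blanks): ab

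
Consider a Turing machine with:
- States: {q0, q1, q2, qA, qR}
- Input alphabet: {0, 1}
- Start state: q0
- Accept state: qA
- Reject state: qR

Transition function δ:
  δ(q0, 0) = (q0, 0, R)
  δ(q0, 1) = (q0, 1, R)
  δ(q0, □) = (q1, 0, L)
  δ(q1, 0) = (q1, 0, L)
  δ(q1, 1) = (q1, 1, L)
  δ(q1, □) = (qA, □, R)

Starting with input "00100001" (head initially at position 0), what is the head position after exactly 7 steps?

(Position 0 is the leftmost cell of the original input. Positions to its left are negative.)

Execution trace (head position shown):
Step 0: [q0]00100001  (head at position 0)
Step 1: move right → 0[q0]0100001  (head at position 1)
Step 2: move right → 00[q0]100001  (head at position 2)
Step 3: move right → 001[q0]00001  (head at position 3)
Step 4: move right → 0010[q0]0001  (head at position 4)
Step 5: move right → 00100[q0]001  (head at position 5)
Step 6: move right → 001000[q0]01  (head at position 6)
Step 7: move right → 0010000[q0]1  (head at position 7)

After 7 steps, the head is at position 7.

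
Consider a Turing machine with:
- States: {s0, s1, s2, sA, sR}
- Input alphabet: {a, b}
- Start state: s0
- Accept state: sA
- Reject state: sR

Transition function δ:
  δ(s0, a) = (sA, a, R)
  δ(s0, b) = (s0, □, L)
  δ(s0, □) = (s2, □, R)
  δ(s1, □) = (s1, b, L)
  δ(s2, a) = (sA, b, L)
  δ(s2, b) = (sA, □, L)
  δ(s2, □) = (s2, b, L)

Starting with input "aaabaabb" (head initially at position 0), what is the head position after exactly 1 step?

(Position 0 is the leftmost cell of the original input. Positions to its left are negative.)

Execution trace (head position shown):
Step 0: [s0]aaabaabb  (head at position 0)
Step 1: move right → a[sA]aabaabb  (head at position 1)

After 1 step, the head is at position 1.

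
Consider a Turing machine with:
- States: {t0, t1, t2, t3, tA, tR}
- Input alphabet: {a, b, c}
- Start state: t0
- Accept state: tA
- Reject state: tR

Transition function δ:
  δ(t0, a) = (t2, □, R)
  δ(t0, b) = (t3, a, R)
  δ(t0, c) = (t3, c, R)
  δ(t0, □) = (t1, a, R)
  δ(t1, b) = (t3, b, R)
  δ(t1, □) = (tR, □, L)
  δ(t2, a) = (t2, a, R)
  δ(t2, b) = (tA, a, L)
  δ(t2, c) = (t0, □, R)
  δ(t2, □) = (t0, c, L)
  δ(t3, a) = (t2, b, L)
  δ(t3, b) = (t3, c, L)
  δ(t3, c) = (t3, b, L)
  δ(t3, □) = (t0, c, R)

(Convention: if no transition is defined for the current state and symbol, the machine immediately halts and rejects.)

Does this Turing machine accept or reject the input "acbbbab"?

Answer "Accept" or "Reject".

Execution trace:
Initial: [t0]acbbbab
Step 1: δ(t0, a) = (t2, □, R) → □[t2]cbbbab
Step 2: δ(t2, c) = (t0, □, R) → □□[t0]bbbab
Step 3: δ(t0, b) = (t3, a, R) → □□a[t3]bbab
Step 4: δ(t3, b) = (t3, c, L) → □□[t3]acbab
Step 5: δ(t3, a) = (t2, b, L) → □[t2]□bcbab
Step 6: δ(t2, □) = (t0, c, L) → [t0]□cbcbab
Step 7: δ(t0, □) = (t1, a, R) → a[t1]cbcbab

No transition is defined for δ(t1, c). By convention the machine halts and rejects.

Answer: Reject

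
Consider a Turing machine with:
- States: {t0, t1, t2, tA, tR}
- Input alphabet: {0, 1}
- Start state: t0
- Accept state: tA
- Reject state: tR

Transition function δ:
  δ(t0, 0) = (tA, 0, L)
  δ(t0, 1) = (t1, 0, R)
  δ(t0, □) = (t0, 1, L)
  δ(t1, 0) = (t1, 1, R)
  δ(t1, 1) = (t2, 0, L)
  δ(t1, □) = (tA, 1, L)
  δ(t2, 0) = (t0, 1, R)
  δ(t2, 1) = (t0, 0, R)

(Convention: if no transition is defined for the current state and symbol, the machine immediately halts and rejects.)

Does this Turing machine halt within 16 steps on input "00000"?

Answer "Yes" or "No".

Execution trace:
Initial: [t0]00000
Step 1: δ(t0, 0) = (tA, 0, L) → [tA]□00000

The machine reaches the accept state tA and halts.
The machine halted after 1 step (within the 16-step bound).

Answer: Yes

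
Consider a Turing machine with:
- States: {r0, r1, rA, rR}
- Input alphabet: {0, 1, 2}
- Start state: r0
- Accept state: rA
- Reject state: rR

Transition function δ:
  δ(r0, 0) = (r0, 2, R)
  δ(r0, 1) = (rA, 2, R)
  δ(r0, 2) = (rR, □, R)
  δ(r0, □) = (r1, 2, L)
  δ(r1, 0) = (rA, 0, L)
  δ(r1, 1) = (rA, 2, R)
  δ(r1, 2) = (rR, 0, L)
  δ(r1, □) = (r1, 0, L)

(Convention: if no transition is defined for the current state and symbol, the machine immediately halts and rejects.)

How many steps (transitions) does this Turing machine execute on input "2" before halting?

Execution trace:
Initial: [r0]2
Step 1: δ(r0, 2) = (rR, □, R) → □[rR]□

The machine reaches the reject state rR and halts.

The machine executed 1 step before halting.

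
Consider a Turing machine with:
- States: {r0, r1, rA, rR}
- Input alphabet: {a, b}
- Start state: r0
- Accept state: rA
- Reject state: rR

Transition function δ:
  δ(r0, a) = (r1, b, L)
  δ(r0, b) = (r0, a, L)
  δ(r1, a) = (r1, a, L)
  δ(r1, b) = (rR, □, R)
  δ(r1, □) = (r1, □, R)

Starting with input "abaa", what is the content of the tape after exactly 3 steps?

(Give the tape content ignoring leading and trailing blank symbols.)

Execution trace:
Initial: [r0]abaa
Step 1: δ(r0, a) = (r1, b, L) → [r1]□bbaa
Step 2: δ(r1, □) = (r1, □, R) → □[r1]bbaa
Step 3: δ(r1, b) = (rR, □, R) → □□[rR]baa

The machine reaches the reject state rR and halts.

After 3 steps, the tape (ignoring leading/trailing blanks) is: baa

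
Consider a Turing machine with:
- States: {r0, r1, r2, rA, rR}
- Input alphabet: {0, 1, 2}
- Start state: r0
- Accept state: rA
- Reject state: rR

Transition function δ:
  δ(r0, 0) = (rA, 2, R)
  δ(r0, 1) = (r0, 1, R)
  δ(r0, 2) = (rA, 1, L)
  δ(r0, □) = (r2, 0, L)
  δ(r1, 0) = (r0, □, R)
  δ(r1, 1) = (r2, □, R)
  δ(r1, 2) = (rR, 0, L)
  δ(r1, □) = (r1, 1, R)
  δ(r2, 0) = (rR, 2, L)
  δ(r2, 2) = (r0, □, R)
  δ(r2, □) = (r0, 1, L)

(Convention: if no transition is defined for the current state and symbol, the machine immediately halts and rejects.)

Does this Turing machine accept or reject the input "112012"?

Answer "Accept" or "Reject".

Execution trace:
Initial: [r0]112012
Step 1: δ(r0, 1) = (r0, 1, R) → 1[r0]12012
Step 2: δ(r0, 1) = (r0, 1, R) → 11[r0]2012
Step 3: δ(r0, 2) = (rA, 1, L) → 1[rA]11012

The machine reaches the accept state rA and halts.

Answer: Accept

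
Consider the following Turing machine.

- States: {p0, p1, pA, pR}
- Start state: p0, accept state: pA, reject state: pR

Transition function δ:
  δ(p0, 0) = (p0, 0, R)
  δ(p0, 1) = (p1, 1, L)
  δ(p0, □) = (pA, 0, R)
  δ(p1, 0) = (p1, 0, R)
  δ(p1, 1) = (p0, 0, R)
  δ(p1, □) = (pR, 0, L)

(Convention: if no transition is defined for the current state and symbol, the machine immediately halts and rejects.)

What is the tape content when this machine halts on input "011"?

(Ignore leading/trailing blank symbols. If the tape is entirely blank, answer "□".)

Execution trace:
Initial: [p0]011
Step 1: δ(p0, 0) = (p0, 0, R) → 0[p0]11
Step 2: δ(p0, 1) = (p1, 1, L) → [p1]011
Step 3: δ(p1, 0) = (p1, 0, R) → 0[p1]11
Step 4: δ(p1, 1) = (p0, 0, R) → 00[p0]1
Step 5: δ(p0, 1) = (p1, 1, L) → 0[p1]01
Step 6: δ(p1, 0) = (p1, 0, R) → 00[p1]1
Step 7: δ(p1, 1) = (p0, 0, R) → 000[p0]□
Step 8: δ(p0, □) = (pA, 0, R) → 0000[pA]□

The machine reaches the accept state pA and halts.

Final tape (ignoring leading/trailing blanks): 0000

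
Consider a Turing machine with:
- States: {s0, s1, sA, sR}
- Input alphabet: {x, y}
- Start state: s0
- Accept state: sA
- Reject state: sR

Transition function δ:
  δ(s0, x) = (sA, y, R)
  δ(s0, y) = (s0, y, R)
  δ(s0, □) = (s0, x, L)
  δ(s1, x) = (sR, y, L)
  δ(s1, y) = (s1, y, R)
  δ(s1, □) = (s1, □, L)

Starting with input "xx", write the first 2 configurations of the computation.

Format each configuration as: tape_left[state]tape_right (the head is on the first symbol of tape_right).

Transitions applied:
Step 1: δ(s0, x) = (sA, y, R)

The first 2 configurations are:
[s0]xx ⊢ y[sA]x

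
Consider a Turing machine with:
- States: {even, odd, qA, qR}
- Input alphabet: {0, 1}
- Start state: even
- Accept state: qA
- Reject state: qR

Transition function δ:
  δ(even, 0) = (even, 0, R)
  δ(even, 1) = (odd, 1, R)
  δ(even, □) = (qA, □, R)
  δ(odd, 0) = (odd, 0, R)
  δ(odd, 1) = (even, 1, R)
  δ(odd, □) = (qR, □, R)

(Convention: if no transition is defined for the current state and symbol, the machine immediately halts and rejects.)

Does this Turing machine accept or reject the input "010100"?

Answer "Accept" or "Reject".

Execution trace:
Initial: [even]010100
Step 1: δ(even, 0) = (even, 0, R) → 0[even]10100
Step 2: δ(even, 1) = (odd, 1, R) → 01[odd]0100
Step 3: δ(odd, 0) = (odd, 0, R) → 010[odd]100
Step 4: δ(odd, 1) = (even, 1, R) → 0101[even]00
Step 5: δ(even, 0) = (even, 0, R) → 01010[even]0
Step 6: δ(even, 0) = (even, 0, R) → 010100[even]□
Step 7: δ(even, □) = (qA, □, R) → 010100□[qA]□

The machine reaches the accept state qA and halts.

Answer: Accept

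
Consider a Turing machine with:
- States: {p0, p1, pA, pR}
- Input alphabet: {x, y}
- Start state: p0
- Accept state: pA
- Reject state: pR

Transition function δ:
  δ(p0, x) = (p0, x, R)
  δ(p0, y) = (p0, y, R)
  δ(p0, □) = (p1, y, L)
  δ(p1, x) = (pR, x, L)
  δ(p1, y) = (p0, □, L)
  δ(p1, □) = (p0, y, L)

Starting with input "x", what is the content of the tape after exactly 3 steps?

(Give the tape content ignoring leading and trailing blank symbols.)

Execution trace:
Initial: [p0]x
Step 1: δ(p0, x) = (p0, x, R) → x[p0]□
Step 2: δ(p0, □) = (p1, y, L) → [p1]xy
Step 3: δ(p1, x) = (pR, x, L) → [pR]□xy

The machine reaches the reject state pR and halts.

After 3 steps, the tape (ignoring leading/trailing blanks) is: xy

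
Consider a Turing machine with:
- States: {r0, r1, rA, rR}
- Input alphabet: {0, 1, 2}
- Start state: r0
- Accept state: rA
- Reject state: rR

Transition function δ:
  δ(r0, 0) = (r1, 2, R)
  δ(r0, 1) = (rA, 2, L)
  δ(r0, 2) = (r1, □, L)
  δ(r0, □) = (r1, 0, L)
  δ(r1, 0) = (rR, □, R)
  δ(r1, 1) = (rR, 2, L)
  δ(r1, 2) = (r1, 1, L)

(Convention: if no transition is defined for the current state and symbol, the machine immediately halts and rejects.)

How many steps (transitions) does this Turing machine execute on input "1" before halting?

Execution trace:
Initial: [r0]1
Step 1: δ(r0, 1) = (rA, 2, L) → [rA]□2

The machine reaches the accept state rA and halts.

The machine executed 1 step before halting.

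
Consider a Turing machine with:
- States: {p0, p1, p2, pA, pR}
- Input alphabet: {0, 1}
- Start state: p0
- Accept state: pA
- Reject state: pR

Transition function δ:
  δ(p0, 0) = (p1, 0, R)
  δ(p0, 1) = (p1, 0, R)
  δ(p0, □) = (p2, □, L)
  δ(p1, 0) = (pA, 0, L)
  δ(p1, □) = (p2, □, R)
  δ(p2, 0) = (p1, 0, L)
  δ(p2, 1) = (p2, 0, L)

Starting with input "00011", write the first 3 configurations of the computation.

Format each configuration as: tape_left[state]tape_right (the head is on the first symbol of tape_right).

Transitions applied:
Step 1: δ(p0, 0) = (p1, 0, R)
Step 2: δ(p1, 0) = (pA, 0, L)

The first 3 configurations are:
[p0]00011 ⊢ 0[p1]0011 ⊢ [pA]00011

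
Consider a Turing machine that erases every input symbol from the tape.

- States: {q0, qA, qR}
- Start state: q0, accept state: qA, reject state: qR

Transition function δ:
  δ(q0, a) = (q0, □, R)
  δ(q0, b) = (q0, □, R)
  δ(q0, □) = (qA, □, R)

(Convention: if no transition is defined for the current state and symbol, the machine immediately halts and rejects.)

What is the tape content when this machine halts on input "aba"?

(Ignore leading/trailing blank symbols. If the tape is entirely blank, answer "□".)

Execution trace:
Initial: [q0]aba
Step 1: δ(q0, a) = (q0, □, R) → □[q0]ba
Step 2: δ(q0, b) = (q0, □, R) → □□[q0]a
Step 3: δ(q0, a) = (q0, □, R) → □□□[q0]□
Step 4: δ(q0, □) = (qA, □, R) → □□□□[qA]□

The machine reaches the accept state qA and halts.

Final tape (ignoring leading/trailing blanks): □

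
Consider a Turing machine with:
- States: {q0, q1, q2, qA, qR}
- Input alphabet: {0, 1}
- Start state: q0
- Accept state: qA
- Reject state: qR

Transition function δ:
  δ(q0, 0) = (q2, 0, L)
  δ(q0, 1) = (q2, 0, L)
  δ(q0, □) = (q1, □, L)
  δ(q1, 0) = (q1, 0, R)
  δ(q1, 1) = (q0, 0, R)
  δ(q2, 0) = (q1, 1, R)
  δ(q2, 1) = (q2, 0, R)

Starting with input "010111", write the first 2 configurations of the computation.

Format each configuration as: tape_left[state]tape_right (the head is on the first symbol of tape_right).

Transitions applied:
Step 1: δ(q0, 0) = (q2, 0, L)

The first 2 configurations are:
[q0]010111 ⊢ [q2]□010111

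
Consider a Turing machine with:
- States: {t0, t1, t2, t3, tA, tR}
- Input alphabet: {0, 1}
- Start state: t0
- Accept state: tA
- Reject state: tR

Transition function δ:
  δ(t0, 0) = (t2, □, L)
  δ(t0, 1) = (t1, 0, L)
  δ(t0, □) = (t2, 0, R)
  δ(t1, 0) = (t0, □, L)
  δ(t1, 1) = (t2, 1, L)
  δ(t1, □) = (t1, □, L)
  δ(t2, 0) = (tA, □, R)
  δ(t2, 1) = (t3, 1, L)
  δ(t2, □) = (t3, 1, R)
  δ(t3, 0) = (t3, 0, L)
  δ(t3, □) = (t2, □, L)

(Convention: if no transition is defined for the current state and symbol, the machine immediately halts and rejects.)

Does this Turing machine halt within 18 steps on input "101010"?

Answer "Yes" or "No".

Execution trace:
Initial: [t0]101010
Step 1: δ(t0, 1) = (t1, 0, L) → [t1]□001010
Step 2: δ(t1, □) = (t1, □, L) → [t1]□□001010
Step 3: δ(t1, □) = (t1, □, L) → [t1]□□□001010
Step 4: δ(t1, □) = (t1, □, L) → [t1]□□□□001010
Step 5: δ(t1, □) = (t1, □, L) → [t1]□□□□□001010
Step 6: δ(t1, □) = (t1, □, L) → [t1]□□□□□□001010
Step 7: δ(t1, □) = (t1, □, L) → [t1]□□□□□□□001010
Step 8: δ(t1, □) = (t1, □, L) → [t1]□□□□□□□□001010
Step 9: δ(t1, □) = (t1, □, L) → [t1]□□□□□□□□□001010
Step 10: δ(t1, □) = (t1, □, L) → [t1]□□□□□□□□□□001010
Step 11: δ(t1, □) = (t1, □, L) → [t1]□□□□□□□□□□□001010
Step 12: δ(t1, □) = (t1, □, L) → [t1]□□□□□□□□□□□□001010
Step 13: δ(t1, □) = (t1, □, L) → [t1]□□□□□□□□□□□□□001010
Step 14: δ(t1, □) = (t1, □, L) → [t1]□□□□□□□□□□□□□□001010
Step 15: δ(t1, □) = (t1, □, L) → [t1]□□□□□□□□□□□□□□□001010
Step 16: δ(t1, □) = (t1, □, L) → [t1]□□□□□□□□□□□□□□□□001010
Step 17: δ(t1, □) = (t1, □, L) → [t1]□□□□□□□□□□□□□□□□□001010
Step 18: δ(t1, □) = (t1, □, L) → [t1]□□□□□□□□□□□□□□□□□□001010

The machine has not reached a halting state after 18 steps.
The machine did not halt within the 18-step bound.

Answer: No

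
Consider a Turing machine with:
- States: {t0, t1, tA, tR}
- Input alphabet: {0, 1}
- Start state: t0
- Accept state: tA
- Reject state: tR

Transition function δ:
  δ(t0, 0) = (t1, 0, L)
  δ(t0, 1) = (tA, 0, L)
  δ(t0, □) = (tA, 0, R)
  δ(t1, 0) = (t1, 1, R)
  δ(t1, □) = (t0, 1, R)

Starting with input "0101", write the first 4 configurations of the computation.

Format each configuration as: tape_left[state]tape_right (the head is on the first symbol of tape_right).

Transitions applied:
Step 1: δ(t0, 0) = (t1, 0, L)
Step 2: δ(t1, □) = (t0, 1, R)
Step 3: δ(t0, 0) = (t1, 0, L)

The first 4 configurations are:
[t0]0101 ⊢ [t1]□0101 ⊢ 1[t0]0101 ⊢ [t1]10101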